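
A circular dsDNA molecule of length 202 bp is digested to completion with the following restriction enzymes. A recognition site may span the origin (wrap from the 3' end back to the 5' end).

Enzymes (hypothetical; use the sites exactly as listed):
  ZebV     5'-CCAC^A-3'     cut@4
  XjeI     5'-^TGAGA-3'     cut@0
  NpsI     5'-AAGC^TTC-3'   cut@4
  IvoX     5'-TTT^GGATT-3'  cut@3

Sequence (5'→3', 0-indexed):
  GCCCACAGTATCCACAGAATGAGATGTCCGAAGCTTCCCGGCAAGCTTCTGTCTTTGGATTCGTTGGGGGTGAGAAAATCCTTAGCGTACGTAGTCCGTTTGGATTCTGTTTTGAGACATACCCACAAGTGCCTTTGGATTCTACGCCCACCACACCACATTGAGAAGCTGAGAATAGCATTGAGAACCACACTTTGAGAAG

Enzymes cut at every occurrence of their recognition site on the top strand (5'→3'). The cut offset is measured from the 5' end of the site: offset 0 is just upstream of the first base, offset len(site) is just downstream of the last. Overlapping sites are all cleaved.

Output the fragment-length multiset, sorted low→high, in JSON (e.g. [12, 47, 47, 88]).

Scan for sites:
  ZebV CCACA/4: at [2, 11, 122, 150, 155, 187] ⇒ [6, 15, 126, 154, 159, 191]
  XjeI TGAGA/0: at [19, 70, 112, 161, 169, 181, 195] ⇒ [19, 70, 112, 161, 169, 181, 195]
  NpsI AAGCTTC/4: at [30, 42] ⇒ [34, 46]
  IvoX TTTGGATT/3: at [53, 98, 133] ⇒ [56, 101, 136]

Pooled cuts: [6, 15, 19, 34, 46, 56, 70, 101, 112, 126, 136, 154, 159, 161, 169, 181, 191, 195]

Fragments:
  6→15: 9 bp
  15→19: 4 bp
  19→34: 15 bp
  34→46: 12 bp
  46→56: 10 bp
  56→70: 14 bp
  70→101: 31 bp
  101→112: 11 bp
  112→126: 14 bp
  126→136: 10 bp
  136→154: 18 bp
  154→159: 5 bp
  159→161: 2 bp
  161→169: 8 bp
  169→181: 12 bp
  181→191: 10 bp
  191→195: 4 bp
  195→6 (wrap): 202-195+6 = 13 bp

[2,4,4,5,8,9,10,10,10,11,12,12,13,14,14,15,18,31]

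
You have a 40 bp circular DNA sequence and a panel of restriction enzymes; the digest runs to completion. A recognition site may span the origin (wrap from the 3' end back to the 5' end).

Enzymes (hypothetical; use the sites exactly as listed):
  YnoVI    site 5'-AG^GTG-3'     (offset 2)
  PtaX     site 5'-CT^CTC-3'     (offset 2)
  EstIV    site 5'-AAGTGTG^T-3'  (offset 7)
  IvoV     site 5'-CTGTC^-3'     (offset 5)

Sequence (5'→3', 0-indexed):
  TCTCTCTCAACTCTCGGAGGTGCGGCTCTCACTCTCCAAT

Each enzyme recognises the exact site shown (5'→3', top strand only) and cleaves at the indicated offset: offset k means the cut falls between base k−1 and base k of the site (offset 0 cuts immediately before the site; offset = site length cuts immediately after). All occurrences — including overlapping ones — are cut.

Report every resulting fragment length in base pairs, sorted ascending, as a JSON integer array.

[2,6,7,7,8,10]

Scan for sites:
  YnoVI AGGTG/2: at [17] ⇒ [19]
  PtaX CTCTC/2: at [1, 3, 10, 25, 31] ⇒ [3, 5, 12, 27, 33]
  EstIV (AAGTGTGT, off=7): no sites
  IvoV (CTGTC, off=5): no sites

All cut coordinates (distinct, sorted): [3, 5, 12, 19, 27, 33]

Fragment lengths:
  3→5: 2 bp
  5→12: 7 bp
  12→19: 7 bp
  19→27: 8 bp
  27→33: 6 bp
  33→3 (wrap): 40-33+3 = 10 bp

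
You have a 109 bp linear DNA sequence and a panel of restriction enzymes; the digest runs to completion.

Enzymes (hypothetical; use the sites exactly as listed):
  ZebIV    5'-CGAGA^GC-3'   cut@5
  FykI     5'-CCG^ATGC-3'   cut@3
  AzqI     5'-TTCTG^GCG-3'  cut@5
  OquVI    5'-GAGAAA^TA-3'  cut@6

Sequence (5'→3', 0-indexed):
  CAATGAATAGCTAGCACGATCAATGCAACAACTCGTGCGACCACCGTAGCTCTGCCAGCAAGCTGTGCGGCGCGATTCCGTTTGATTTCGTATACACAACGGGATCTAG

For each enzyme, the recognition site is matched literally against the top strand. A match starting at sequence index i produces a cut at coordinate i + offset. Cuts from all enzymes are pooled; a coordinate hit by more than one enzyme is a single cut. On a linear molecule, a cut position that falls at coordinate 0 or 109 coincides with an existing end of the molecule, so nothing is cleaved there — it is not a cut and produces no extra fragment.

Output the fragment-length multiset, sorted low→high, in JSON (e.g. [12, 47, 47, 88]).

Per-enzyme occurrences:
  ZebIV (CGAGAGC, off=5): no sites
  FykI (CCGATGC, off=3): no sites
  AzqI (TTCTGGCG, off=5): no sites
  OquVI (GAGAAATA, off=6): no sites

Pooled cuts: ∅

Fragment lengths:
  no cuts → one linear fragment of 109 bp

[109]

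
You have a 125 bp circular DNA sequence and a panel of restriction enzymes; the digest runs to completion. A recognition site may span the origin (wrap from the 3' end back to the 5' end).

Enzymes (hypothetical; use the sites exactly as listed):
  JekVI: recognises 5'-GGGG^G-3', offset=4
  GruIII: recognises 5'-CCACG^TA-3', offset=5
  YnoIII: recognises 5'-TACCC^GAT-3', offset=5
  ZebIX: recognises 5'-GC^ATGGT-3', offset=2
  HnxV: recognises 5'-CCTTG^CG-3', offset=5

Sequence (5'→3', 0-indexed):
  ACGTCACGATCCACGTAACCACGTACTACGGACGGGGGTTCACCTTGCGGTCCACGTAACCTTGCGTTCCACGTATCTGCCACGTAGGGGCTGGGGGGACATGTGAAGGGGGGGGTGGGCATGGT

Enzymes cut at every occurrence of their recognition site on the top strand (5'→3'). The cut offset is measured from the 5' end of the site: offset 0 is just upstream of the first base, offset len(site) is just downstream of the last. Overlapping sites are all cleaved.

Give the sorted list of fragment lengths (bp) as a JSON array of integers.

[1,1,1,1,6,8,8,9,9,10,11,12,14,14,20]

Site scan:
  JekVI GGGGG/4: at [33, 92, 93, 107, 108, 109, 110] ⇒ [37, 96, 97, 111, 112, 113, 114]
  GruIII CCACGTA/5: at [10, 18, 51, 68, 79] ⇒ [15, 23, 56, 73, 84]
  YnoIII (TACCCGAT, off=5): no sites
  ZebIX GCATGGT/2: at [118] ⇒ [120]
  HnxV CCTTGCG/5: at [42, 59] ⇒ [47, 64]

Pooled cuts: [15, 23, 37, 47, 56, 64, 73, 84, 96, 97, 111, 112, 113, 114, 120]

Fragments:
  15→23: 8 bp
  23→37: 14 bp
  37→47: 10 bp
  47→56: 9 bp
  56→64: 8 bp
  64→73: 9 bp
  73→84: 11 bp
  84→96: 12 bp
  96→97: 1 bp
  97→111: 14 bp
  111→112: 1 bp
  112→113: 1 bp
  113→114: 1 bp
  114→120: 6 bp
  120→15 (wrap): 125-120+15 = 20 bp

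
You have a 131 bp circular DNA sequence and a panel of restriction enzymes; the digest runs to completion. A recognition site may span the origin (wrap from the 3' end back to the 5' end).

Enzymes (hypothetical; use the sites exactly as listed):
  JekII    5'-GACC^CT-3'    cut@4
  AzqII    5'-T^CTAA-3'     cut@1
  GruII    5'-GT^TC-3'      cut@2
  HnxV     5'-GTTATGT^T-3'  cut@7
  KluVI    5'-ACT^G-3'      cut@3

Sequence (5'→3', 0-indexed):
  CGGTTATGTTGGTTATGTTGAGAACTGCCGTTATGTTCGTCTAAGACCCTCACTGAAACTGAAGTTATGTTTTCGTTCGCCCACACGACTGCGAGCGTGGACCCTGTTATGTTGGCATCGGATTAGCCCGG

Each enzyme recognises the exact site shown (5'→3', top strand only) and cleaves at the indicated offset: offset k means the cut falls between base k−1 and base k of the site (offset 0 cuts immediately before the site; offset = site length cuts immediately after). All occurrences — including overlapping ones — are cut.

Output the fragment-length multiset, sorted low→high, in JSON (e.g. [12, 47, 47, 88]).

[4,6,6,6,8,8,9,9,10,10,13,14,28]

Per-enzyme occurrences:
  JekII (GACCCT, off=4): starts [44, 99] → cuts [48, 103]
  AzqII (TCTAA, off=1): starts [39] → cuts [40]
  GruII (GTTC, off=2): starts [34, 74] → cuts [36, 76]
  HnxV (GTTATGTT, off=7): starts [2, 11, 29, 63, 105] → cuts [9, 18, 36, 70, 112]
  KluVI (ACTG, off=3): starts [23, 51, 57, 87] → cuts [26, 54, 60, 90]

Pooled cuts: [9, 18, 26, 36, 40, 48, 54, 60, 70, 76, 90, 103, 112]

Fragments:
  9→18: 9 bp
  18→26: 8 bp
  26→36: 10 bp
  36→40: 4 bp
  40→48: 8 bp
  48→54: 6 bp
  54→60: 6 bp
  60→70: 10 bp
  70→76: 6 bp
  76→90: 14 bp
  90→103: 13 bp
  103→112: 9 bp
  112→9 (wrap): 131-112+9 = 28 bp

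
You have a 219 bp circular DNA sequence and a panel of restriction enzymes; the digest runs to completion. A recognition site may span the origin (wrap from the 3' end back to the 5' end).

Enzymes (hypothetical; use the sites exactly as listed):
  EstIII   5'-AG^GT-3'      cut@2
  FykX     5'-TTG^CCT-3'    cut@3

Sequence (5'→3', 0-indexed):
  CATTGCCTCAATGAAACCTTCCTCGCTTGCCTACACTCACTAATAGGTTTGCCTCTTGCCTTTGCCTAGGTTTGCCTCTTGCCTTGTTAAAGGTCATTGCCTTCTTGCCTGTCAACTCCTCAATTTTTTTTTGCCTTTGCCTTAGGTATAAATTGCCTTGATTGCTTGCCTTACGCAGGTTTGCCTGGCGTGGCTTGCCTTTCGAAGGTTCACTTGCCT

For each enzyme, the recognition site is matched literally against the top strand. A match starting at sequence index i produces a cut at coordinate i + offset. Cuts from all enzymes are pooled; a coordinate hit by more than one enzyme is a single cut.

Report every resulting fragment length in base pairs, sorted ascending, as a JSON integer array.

Scan for sites:
  EstIII (AGGT, off=2): starts [44, 67, 90, 143, 176, 205] → cuts [46, 69, 92, 145, 178, 207]
  FykX (TTGCCT, off=3): starts [2, 26, 48, 55, 61, 71, 78, 96, 104, 130, 136, 152, 165, 180, 194, 213] → cuts [5, 29, 51, 58, 64, 74, 81, 99, 107, 133, 139, 155, 168, 183, 197, 216]

All cut coordinates (distinct, sorted): [5, 29, 46, 51, 58, 64, 69, 74, 81, 92, 99, 107, 133, 139, 145, 155, 168, 178, 183, 197, 207, 216]

Fragment lengths:
  5→29: 24 bp
  29→46: 17 bp
  46→51: 5 bp
  51→58: 7 bp
  58→64: 6 bp
  64→69: 5 bp
  69→74: 5 bp
  74→81: 7 bp
  81→92: 11 bp
  92→99: 7 bp
  99→107: 8 bp
  107→133: 26 bp
  133→139: 6 bp
  139→145: 6 bp
  145→155: 10 bp
  155→168: 13 bp
  168→178: 10 bp
  178→183: 5 bp
  183→197: 14 bp
  197→207: 10 bp
  207→216: 9 bp
  216→5 (wrap): 219-216+5 = 8 bp

[5,5,5,5,6,6,6,7,7,7,8,8,9,10,10,10,11,13,14,17,24,26]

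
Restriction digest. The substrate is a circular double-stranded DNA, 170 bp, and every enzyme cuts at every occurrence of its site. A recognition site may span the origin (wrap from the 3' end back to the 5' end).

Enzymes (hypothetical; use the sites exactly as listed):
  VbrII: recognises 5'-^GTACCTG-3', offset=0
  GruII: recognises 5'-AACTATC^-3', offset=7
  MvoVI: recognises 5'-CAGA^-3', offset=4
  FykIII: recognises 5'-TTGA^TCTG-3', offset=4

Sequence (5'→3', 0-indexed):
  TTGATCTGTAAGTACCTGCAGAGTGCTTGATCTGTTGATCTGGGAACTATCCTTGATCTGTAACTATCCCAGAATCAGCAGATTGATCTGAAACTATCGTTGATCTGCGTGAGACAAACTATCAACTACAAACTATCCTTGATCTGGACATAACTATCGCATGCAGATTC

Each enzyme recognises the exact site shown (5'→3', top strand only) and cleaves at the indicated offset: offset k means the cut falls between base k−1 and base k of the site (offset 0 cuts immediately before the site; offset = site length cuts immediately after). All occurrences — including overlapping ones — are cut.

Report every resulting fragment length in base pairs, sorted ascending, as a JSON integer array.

Site scan:
  VbrII GTACCTG/0: at [11] ⇒ [11]
  GruII AACTATC/7: at [44, 61, 91, 116, 130, 151] ⇒ [51, 68, 98, 123, 137, 158]
  MvoVI CAGA/4: at [18, 69, 78, 163] ⇒ [22, 73, 82, 167]
  FykIII TTGATCTG/4: at [0, 26, 34, 52, 82, 99, 138] ⇒ [4, 30, 38, 56, 86, 103, 142]

All cut coordinates (distinct, sorted): [4, 11, 22, 30, 38, 51, 56, 68, 73, 82, 86, 98, 103, 123, 137, 142, 158, 167]

Fragments:
  4→11: 7 bp
  11→22: 11 bp
  22→30: 8 bp
  30→38: 8 bp
  38→51: 13 bp
  51→56: 5 bp
  56→68: 12 bp
  68→73: 5 bp
  73→82: 9 bp
  82→86: 4 bp
  86→98: 12 bp
  98→103: 5 bp
  103→123: 20 bp
  123→137: 14 bp
  137→142: 5 bp
  142→158: 16 bp
  158→167: 9 bp
  167→4 (wrap): 170-167+4 = 7 bp

[4,5,5,5,5,7,7,8,8,9,9,11,12,12,13,14,16,20]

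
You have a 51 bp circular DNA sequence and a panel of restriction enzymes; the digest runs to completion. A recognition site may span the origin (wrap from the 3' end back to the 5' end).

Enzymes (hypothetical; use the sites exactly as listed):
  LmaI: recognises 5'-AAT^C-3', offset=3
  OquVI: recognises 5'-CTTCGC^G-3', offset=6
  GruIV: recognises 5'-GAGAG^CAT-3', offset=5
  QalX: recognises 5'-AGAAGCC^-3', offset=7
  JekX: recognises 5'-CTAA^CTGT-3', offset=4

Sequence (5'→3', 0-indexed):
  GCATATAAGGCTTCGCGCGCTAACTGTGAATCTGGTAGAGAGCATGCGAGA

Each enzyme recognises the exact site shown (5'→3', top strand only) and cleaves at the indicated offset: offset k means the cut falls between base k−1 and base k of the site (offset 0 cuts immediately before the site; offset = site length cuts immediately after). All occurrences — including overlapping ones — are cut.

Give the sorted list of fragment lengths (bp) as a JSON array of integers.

[7,8,10,11,15]

Scan for sites:
  LmaI AATC/3: at [28] ⇒ [31]
  OquVI CTTCGCG/6: at [10] ⇒ [16]
  GruIV GAGAGCAT/5: at [37, 47] ⇒ [1, 42]
  QalX (AGAAGCC, off=7): no sites
  JekX CTAACTGT/4: at [19] ⇒ [23]

All cut coordinates (distinct, sorted): [1, 16, 23, 31, 42]

Fragments:
  1→16: 15 bp
  16→23: 7 bp
  23→31: 8 bp
  31→42: 11 bp
  42→1 (wrap): 51-42+1 = 10 bp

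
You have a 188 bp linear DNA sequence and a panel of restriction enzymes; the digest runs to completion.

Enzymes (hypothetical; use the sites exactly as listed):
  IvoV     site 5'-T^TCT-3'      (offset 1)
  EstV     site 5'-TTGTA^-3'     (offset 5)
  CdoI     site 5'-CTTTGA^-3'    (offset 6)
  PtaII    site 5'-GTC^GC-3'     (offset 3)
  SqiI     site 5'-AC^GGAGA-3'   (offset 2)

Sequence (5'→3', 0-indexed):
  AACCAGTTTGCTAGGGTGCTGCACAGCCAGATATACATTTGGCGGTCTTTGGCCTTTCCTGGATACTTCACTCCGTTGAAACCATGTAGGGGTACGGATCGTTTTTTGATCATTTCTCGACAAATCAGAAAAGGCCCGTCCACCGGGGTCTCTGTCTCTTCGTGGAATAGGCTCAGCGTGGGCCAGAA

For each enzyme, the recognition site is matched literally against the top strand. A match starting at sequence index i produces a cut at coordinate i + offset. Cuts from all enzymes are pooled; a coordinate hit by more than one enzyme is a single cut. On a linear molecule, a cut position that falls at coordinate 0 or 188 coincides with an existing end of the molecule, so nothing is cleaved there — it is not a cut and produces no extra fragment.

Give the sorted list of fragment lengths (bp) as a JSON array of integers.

Per-enzyme occurrences:
  IvoV TTCT/1: at [113] ⇒ [114]
  EstV (TTGTA, off=5): no sites
  CdoI (CTTTGA, off=6): no sites
  PtaII (GTCGC, off=3): no sites
  SqiI (ACGGAGA, off=2): no sites

All cut coordinates (distinct, sorted): [114]

Fragments:
  [0,114): 114 bp
  [114,188): 74 bp

[74,114]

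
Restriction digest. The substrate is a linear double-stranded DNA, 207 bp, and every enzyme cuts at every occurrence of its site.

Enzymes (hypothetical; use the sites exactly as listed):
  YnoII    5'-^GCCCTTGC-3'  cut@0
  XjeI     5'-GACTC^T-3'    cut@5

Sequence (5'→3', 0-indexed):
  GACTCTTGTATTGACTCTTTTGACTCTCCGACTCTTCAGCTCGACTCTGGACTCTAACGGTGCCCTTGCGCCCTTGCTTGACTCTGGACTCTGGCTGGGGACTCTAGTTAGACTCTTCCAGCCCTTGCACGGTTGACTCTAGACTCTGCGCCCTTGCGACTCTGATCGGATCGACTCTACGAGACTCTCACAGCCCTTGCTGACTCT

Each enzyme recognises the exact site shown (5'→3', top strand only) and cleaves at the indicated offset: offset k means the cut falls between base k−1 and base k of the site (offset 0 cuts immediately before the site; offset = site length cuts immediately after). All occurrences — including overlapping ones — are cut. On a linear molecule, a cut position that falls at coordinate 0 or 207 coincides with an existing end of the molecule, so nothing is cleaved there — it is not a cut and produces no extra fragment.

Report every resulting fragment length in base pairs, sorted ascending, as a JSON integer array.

Per-enzyme occurrences:
  YnoII (GCCCTTGC, off=0): starts [61, 69, 120, 149, 192] → cuts [61, 69, 120, 149, 192]
  XjeI (GACTCT, off=5): starts [0, 12, 21, 29, 42, 49, 79, 86, 99, 110, 134, 141, 157, 172, 182, 201] → cuts [5, 17, 26, 34, 47, 54, 84, 91, 104, 115, 139, 146, 162, 177, 187, 206]

All cut coordinates (distinct, sorted): [5, 17, 26, 34, 47, 54, 61, 69, 84, 91, 104, 115, 120, 139, 146, 149, 162, 177, 187, 192, 206]

Fragment lengths:
  [0,5): 5 bp
  [5,17): 12 bp
  [17,26): 9 bp
  [26,34): 8 bp
  [34,47): 13 bp
  [47,54): 7 bp
  [54,61): 7 bp
  [61,69): 8 bp
  [69,84): 15 bp
  [84,91): 7 bp
  [91,104): 13 bp
  [104,115): 11 bp
  [115,120): 5 bp
  [120,139): 19 bp
  [139,146): 7 bp
  [146,149): 3 bp
  [149,162): 13 bp
  [162,177): 15 bp
  [177,187): 10 bp
  [187,192): 5 bp
  [192,206): 14 bp
  [206,207): 1 bp

[1,3,5,5,5,7,7,7,7,8,8,9,10,11,12,13,13,13,14,15,15,19]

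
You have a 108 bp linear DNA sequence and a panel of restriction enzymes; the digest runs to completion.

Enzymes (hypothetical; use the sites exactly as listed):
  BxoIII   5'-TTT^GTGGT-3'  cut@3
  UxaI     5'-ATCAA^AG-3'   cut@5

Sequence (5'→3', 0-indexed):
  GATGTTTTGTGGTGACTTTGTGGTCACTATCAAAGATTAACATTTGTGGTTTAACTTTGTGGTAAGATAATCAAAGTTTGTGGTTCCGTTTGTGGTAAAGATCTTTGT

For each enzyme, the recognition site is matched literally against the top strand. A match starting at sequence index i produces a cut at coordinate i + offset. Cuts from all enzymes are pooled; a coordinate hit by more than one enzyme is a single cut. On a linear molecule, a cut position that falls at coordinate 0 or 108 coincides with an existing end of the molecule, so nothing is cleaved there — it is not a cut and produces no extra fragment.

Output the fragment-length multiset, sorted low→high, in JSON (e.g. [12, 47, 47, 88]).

Per-enzyme occurrences:
  BxoIII TTTGTGGT/3: at [5, 16, 42, 55, 76, 88] ⇒ [8, 19, 45, 58, 79, 91]
  UxaI ATCAAAG/5: at [28, 69] ⇒ [33, 74]

Pooled cuts: [8, 19, 33, 45, 58, 74, 79, 91]

Fragments:
  [0,8): 8 bp
  [8,19): 11 bp
  [19,33): 14 bp
  [33,45): 12 bp
  [45,58): 13 bp
  [58,74): 16 bp
  [74,79): 5 bp
  [79,91): 12 bp
  [91,108): 17 bp

[5,8,11,12,12,13,14,16,17]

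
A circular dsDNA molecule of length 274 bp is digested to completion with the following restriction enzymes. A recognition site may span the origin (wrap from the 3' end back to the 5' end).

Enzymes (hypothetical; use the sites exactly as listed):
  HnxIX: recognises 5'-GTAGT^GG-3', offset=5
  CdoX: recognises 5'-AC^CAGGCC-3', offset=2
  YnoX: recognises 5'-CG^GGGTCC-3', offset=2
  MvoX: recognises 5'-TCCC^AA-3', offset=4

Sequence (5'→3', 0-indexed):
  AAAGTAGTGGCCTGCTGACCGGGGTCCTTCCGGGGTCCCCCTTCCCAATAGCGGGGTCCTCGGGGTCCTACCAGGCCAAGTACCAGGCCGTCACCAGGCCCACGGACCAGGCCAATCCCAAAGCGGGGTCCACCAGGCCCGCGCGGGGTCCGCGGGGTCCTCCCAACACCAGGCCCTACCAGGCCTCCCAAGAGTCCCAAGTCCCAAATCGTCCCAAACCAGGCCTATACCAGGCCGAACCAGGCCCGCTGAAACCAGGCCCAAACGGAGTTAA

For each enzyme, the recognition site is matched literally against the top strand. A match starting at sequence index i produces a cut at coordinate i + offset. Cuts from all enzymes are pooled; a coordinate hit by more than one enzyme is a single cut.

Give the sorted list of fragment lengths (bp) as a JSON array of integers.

[4,5,6,7,7,8,9,9,9,9,10,10,10,10,10,11,11,11,12,12,12,13,13,14,15,27]

Site scan:
  HnxIX (GTAGTGG, off=5): starts [3] → cuts [8]
  CdoX (ACCAGGCC, off=2): starts [69, 81, 92, 105, 131, 167, 177, 217, 228, 238, 253] → cuts [71, 83, 94, 107, 133, 169, 179, 219, 230, 240, 255]
  YnoX (CGGGGTCC, off=2): starts [19, 30, 51, 60, 123, 143, 152] → cuts [21, 32, 53, 62, 125, 145, 154]
  MvoX (TCCCAA, off=4): starts [42, 115, 160, 185, 194, 201, 211] → cuts [46, 119, 164, 189, 198, 205, 215]

Pooled cuts: [8, 21, 32, 46, 53, 62, 71, 83, 94, 107, 119, 125, 133, 145, 154, 164, 169, 179, 189, 198, 205, 215, 219, 230, 240, 255]

Fragment lengths:
  8→21: 13 bp
  21→32: 11 bp
  32→46: 14 bp
  46→53: 7 bp
  53→62: 9 bp
  62→71: 9 bp
  71→83: 12 bp
  83→94: 11 bp
  94→107: 13 bp
  107→119: 12 bp
  119→125: 6 bp
  125→133: 8 bp
  133→145: 12 bp
  145→154: 9 bp
  154→164: 10 bp
  164→169: 5 bp
  169→179: 10 bp
  179→189: 10 bp
  189→198: 9 bp
  198→205: 7 bp
  205→215: 10 bp
  215→219: 4 bp
  219→230: 11 bp
  230→240: 10 bp
  240→255: 15 bp
  255→8 (wrap): 274-255+8 = 27 bp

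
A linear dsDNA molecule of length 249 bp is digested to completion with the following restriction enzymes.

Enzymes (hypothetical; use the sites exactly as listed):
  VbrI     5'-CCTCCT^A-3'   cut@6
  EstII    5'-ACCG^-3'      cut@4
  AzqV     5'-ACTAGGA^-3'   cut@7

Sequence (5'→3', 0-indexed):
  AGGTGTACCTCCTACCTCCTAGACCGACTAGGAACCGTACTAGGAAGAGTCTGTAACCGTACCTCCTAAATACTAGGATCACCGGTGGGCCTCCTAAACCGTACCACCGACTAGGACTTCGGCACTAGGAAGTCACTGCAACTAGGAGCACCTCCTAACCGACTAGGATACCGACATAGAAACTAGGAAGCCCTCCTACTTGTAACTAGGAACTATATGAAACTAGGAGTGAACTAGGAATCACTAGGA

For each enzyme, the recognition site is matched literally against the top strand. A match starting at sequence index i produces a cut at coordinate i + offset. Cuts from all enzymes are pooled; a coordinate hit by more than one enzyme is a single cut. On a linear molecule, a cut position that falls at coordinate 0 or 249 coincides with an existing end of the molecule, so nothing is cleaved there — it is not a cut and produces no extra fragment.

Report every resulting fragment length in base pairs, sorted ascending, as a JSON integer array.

Scan for sites:
  VbrI (CCTCCTA, off=6): starts [7, 14, 61, 89, 150, 191] → cuts [13, 20, 67, 95, 156, 197]
  EstII (ACCG, off=4): starts [22, 33, 55, 80, 97, 105, 157, 169] → cuts [26, 37, 59, 84, 101, 109, 161, 173]
  AzqV (ACTAGGA, off=7): starts [26, 38, 71, 109, 123, 140, 161, 181, 204, 221, 232, 242] → cuts [33, 45, 78, 116, 130, 147, 168, 188, 211, 228, 239] (position 249 is a terminus of the linear molecule — no cut)

All cut coordinates (distinct, sorted): [13, 20, 26, 33, 37, 45, 59, 67, 78, 84, 95, 101, 109, 116, 130, 147, 156, 161, 168, 173, 188, 197, 211, 228, 239]

Fragments:
  [0,13): 13 bp
  [13,20): 7 bp
  [20,26): 6 bp
  [26,33): 7 bp
  [33,37): 4 bp
  [37,45): 8 bp
  [45,59): 14 bp
  [59,67): 8 bp
  [67,78): 11 bp
  [78,84): 6 bp
  [84,95): 11 bp
  [95,101): 6 bp
  [101,109): 8 bp
  [109,116): 7 bp
  [116,130): 14 bp
  [130,147): 17 bp
  [147,156): 9 bp
  [156,161): 5 bp
  [161,168): 7 bp
  [168,173): 5 bp
  [173,188): 15 bp
  [188,197): 9 bp
  [197,211): 14 bp
  [211,228): 17 bp
  [228,239): 11 bp
  [239,249): 10 bp

[4,5,5,6,6,6,7,7,7,7,8,8,8,9,9,10,11,11,11,13,14,14,14,15,17,17]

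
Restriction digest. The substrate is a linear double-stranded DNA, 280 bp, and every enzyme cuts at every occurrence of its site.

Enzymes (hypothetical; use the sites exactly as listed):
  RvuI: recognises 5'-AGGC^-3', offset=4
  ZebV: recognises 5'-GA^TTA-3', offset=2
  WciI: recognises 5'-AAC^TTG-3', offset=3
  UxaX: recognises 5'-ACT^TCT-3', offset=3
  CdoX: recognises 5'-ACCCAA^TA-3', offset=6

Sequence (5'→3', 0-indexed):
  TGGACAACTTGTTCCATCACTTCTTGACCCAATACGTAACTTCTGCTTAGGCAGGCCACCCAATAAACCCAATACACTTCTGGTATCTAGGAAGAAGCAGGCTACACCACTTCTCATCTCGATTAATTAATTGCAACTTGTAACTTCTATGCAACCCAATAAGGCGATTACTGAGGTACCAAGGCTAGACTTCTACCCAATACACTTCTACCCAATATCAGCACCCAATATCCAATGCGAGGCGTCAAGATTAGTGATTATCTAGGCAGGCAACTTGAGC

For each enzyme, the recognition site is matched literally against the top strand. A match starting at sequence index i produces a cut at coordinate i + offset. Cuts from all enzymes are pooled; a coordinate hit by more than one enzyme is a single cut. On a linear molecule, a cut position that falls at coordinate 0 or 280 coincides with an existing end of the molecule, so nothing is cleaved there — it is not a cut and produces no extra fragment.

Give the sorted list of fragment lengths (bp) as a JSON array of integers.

[2,3,4,4,6,6,6,6,6,7,7,7,8,8,9,9,9,9,9,10,11,11,11,13,13,14,15,15,18,24]

Per-enzyme occurrences:
  RvuI (AGGC, off=4): starts [48, 52, 98, 161, 181, 239, 263, 267] → cuts [52, 56, 102, 165, 185, 243, 267, 271]
  ZebV (GATTA, off=2): starts [120, 165, 248, 255] → cuts [122, 167, 250, 257]
  WciI (AACTTG, off=3): starts [5, 134, 271] → cuts [8, 137, 274]
  UxaX (ACTTCT, off=3): starts [18, 38, 75, 108, 142, 188, 203] → cuts [21, 41, 78, 111, 145, 191, 206]
  CdoX (ACCCAATA, off=6): starts [26, 57, 66, 153, 194, 209, 222] → cuts [32, 63, 72, 159, 200, 215, 228]

Pooled cuts: [8, 21, 32, 41, 52, 56, 63, 72, 78, 102, 111, 122, 137, 145, 159, 165, 167, 185, 191, 200, 206, 215, 228, 243, 250, 257, 267, 271, 274]

Fragments:
  [0,8): 8 bp
  [8,21): 13 bp
  [21,32): 11 bp
  [32,41): 9 bp
  [41,52): 11 bp
  [52,56): 4 bp
  [56,63): 7 bp
  [63,72): 9 bp
  [72,78): 6 bp
  [78,102): 24 bp
  [102,111): 9 bp
  [111,122): 11 bp
  [122,137): 15 bp
  [137,145): 8 bp
  [145,159): 14 bp
  [159,165): 6 bp
  [165,167): 2 bp
  [167,185): 18 bp
  [185,191): 6 bp
  [191,200): 9 bp
  [200,206): 6 bp
  [206,215): 9 bp
  [215,228): 13 bp
  [228,243): 15 bp
  [243,250): 7 bp
  [250,257): 7 bp
  [257,267): 10 bp
  [267,271): 4 bp
  [271,274): 3 bp
  [274,280): 6 bp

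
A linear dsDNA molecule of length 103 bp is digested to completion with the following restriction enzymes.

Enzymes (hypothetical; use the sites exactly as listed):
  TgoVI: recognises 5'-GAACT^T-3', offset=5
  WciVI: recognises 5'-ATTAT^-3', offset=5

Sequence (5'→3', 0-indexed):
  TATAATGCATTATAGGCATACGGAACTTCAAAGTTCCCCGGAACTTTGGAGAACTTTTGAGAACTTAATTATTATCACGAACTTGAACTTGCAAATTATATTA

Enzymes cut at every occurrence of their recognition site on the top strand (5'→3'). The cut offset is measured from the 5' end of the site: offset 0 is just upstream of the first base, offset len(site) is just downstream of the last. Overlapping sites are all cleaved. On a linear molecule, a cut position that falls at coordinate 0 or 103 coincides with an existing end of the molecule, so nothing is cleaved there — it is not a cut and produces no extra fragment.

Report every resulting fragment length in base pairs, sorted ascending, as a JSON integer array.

[3,4,6,7,8,10,10,10,13,14,18]

Scan for sites:
  TgoVI GAACTT/5: at [22, 40, 50, 60, 78, 84] ⇒ [27, 45, 55, 65, 83, 89]
  WciVI ATTAT/5: at [8, 67, 70, 94] ⇒ [13, 72, 75, 99]

Pooled cuts: [13, 27, 45, 55, 65, 72, 75, 83, 89, 99]

Fragment lengths:
  [0,13): 13 bp
  [13,27): 14 bp
  [27,45): 18 bp
  [45,55): 10 bp
  [55,65): 10 bp
  [65,72): 7 bp
  [72,75): 3 bp
  [75,83): 8 bp
  [83,89): 6 bp
  [89,99): 10 bp
  [99,103): 4 bp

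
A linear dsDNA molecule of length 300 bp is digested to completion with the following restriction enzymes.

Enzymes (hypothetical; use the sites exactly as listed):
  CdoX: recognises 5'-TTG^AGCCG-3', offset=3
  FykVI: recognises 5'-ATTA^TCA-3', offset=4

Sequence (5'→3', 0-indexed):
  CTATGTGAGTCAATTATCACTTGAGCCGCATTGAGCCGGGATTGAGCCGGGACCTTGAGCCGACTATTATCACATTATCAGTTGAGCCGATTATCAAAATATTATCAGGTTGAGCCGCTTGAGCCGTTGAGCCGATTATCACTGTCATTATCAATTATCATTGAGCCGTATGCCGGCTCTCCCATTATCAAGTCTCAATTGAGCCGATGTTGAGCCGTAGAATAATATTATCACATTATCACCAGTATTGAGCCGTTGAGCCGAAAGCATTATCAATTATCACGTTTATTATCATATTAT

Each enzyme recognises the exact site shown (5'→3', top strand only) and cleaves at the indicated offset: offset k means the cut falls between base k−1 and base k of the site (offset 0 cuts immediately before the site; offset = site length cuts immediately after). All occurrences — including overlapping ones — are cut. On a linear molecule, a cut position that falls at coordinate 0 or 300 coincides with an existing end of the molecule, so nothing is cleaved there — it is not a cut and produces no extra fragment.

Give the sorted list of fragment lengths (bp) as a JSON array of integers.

Scan for sites:
  CdoX TTGAGCCG/3: at [20, 30, 41, 54, 81, 109, 118, 126, 160, 198, 209, 247, 255] ⇒ [23, 33, 44, 57, 84, 112, 121, 129, 163, 201, 212, 250, 258]
  FykVI ATTATCA/4: at [12, 65, 73, 89, 100, 134, 146, 153, 183, 226, 234, 268, 275, 287] ⇒ [16, 69, 77, 93, 104, 138, 150, 157, 187, 230, 238, 272, 279, 291]

Pooled cuts: [16, 23, 33, 44, 57, 69, 77, 84, 93, 104, 112, 121, 129, 138, 150, 157, 163, 187, 201, 212, 230, 238, 250, 258, 272, 279, 291]

Fragment lengths:
  [0,16): 16 bp
  [16,23): 7 bp
  [23,33): 10 bp
  [33,44): 11 bp
  [44,57): 13 bp
  [57,69): 12 bp
  [69,77): 8 bp
  [77,84): 7 bp
  [84,93): 9 bp
  [93,104): 11 bp
  [104,112): 8 bp
  [112,121): 9 bp
  [121,129): 8 bp
  [129,138): 9 bp
  [138,150): 12 bp
  [150,157): 7 bp
  [157,163): 6 bp
  [163,187): 24 bp
  [187,201): 14 bp
  [201,212): 11 bp
  [212,230): 18 bp
  [230,238): 8 bp
  [238,250): 12 bp
  [250,258): 8 bp
  [258,272): 14 bp
  [272,279): 7 bp
  [279,291): 12 bp
  [291,300): 9 bp

[6,7,7,7,7,8,8,8,8,8,9,9,9,9,10,11,11,11,12,12,12,12,13,14,14,16,18,24]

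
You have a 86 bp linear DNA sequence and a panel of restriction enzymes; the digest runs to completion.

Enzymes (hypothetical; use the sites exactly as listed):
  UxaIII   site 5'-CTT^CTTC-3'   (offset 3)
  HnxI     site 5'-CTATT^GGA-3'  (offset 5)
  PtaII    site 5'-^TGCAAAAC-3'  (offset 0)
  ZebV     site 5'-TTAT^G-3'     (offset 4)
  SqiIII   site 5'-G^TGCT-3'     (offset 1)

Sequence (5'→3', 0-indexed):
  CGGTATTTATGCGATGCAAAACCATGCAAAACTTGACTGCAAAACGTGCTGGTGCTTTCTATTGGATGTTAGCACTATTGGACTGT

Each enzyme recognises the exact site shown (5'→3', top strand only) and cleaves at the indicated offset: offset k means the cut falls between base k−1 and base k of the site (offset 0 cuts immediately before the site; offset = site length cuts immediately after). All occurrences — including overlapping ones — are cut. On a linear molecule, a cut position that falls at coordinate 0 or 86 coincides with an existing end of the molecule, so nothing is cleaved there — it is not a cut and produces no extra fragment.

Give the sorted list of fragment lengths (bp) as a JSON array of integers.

[4,6,7,9,10,10,11,13,16]

Per-enzyme occurrences:
  UxaIII (CTTCTTC, off=3): no sites
  HnxI (CTATTGGA, off=5): starts [58, 74] → cuts [63, 79]
  PtaII (TGCAAAAC, off=0): starts [14, 24, 37] → cuts [14, 24, 37]
  ZebV (TTATG, off=4): starts [6] → cuts [10]
  SqiIII (GTGCT, off=1): starts [45, 51] → cuts [46, 52]

All cut coordinates (distinct, sorted): [10, 14, 24, 37, 46, 52, 63, 79]

Fragment lengths:
  [0,10): 10 bp
  [10,14): 4 bp
  [14,24): 10 bp
  [24,37): 13 bp
  [37,46): 9 bp
  [46,52): 6 bp
  [52,63): 11 bp
  [63,79): 16 bp
  [79,86): 7 bp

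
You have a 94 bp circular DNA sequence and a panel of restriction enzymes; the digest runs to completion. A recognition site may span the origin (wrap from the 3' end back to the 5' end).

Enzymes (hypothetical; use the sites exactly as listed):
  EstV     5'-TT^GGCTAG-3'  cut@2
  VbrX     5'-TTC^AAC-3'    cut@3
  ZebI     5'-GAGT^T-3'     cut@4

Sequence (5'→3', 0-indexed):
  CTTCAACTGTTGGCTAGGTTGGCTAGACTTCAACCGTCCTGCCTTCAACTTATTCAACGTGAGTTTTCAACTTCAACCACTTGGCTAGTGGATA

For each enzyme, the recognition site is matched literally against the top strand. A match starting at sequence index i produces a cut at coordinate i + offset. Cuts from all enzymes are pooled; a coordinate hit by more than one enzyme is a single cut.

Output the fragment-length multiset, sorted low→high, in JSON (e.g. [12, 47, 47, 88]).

[4,6,7,8,9,9,9,11,15,16]

Per-enzyme occurrences:
  EstV (TTGGCTAG, off=2): starts [9, 18, 80] → cuts [11, 20, 82]
  VbrX (TTCAAC, off=3): starts [1, 28, 43, 52, 65, 71] → cuts [4, 31, 46, 55, 68, 74]
  ZebI (GAGTT, off=4): starts [60] → cuts [64]

All cut coordinates (distinct, sorted): [4, 11, 20, 31, 46, 55, 64, 68, 74, 82]

Fragment lengths:
  4→11: 7 bp
  11→20: 9 bp
  20→31: 11 bp
  31→46: 15 bp
  46→55: 9 bp
  55→64: 9 bp
  64→68: 4 bp
  68→74: 6 bp
  74→82: 8 bp
  82→4 (wrap): 94-82+4 = 16 bp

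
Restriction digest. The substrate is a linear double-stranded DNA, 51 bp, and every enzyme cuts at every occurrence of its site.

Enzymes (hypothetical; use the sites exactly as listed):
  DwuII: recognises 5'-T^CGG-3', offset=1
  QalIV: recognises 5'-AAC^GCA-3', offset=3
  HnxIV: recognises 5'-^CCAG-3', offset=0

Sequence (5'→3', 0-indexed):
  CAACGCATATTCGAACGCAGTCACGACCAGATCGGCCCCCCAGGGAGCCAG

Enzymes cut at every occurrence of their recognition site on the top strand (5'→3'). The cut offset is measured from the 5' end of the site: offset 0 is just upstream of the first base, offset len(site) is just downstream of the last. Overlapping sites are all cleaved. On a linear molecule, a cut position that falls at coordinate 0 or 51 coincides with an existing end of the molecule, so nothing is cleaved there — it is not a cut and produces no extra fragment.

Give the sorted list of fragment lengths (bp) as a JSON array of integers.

[4,4,6,7,8,10,12]

Scan for sites:
  DwuII TCGG/1: at [31] ⇒ [32]
  QalIV AACGCA/3: at [1, 13] ⇒ [4, 16]
  HnxIV CCAG/0: at [26, 39, 47] ⇒ [26, 39, 47]

All cut coordinates (distinct, sorted): [4, 16, 26, 32, 39, 47]

Fragment lengths:
  [0,4): 4 bp
  [4,16): 12 bp
  [16,26): 10 bp
  [26,32): 6 bp
  [32,39): 7 bp
  [39,47): 8 bp
  [47,51): 4 bp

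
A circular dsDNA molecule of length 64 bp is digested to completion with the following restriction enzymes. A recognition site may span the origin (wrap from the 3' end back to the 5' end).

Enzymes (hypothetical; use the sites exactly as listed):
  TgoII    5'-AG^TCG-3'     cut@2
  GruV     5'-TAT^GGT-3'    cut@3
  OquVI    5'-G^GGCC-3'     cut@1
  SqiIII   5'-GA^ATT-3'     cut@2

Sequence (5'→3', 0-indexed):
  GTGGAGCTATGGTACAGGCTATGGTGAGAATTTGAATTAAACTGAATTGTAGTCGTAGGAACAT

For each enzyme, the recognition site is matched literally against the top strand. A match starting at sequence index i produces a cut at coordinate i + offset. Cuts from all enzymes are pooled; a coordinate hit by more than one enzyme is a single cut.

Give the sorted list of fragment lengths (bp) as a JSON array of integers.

[6,7,7,10,12,22]

Site scan:
  TgoII (AGTCG, off=2): starts [50] → cuts [52]
  GruV (TATGGT, off=3): starts [7, 19] → cuts [10, 22]
  OquVI (GGGCC, off=1): no sites
  SqiIII (GAATT, off=2): starts [27, 33, 43] → cuts [29, 35, 45]

All cut coordinates (distinct, sorted): [10, 22, 29, 35, 45, 52]

Fragment lengths:
  10→22: 12 bp
  22→29: 7 bp
  29→35: 6 bp
  35→45: 10 bp
  45→52: 7 bp
  52→10 (wrap): 64-52+10 = 22 bp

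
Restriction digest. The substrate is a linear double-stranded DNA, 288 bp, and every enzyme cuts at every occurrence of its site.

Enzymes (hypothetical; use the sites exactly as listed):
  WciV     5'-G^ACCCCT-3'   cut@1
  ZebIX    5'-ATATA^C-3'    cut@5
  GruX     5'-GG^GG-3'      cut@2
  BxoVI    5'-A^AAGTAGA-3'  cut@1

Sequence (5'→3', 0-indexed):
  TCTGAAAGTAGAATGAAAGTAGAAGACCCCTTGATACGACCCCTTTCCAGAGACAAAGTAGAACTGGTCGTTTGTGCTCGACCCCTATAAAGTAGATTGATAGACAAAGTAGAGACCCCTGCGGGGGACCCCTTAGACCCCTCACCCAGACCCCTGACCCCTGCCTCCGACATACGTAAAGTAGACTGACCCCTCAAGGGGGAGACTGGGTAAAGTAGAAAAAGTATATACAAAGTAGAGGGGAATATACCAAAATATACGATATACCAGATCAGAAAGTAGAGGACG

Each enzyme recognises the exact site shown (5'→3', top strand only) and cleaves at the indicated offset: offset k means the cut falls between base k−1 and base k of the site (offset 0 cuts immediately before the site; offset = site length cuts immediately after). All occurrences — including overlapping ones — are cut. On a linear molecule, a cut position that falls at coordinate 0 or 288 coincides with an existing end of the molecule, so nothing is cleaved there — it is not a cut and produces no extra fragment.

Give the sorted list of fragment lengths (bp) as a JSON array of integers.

Per-enzyme occurrences:
  WciV GACCCCT/1: at [24, 37, 79, 113, 126, 135, 148, 155, 187] ⇒ [25, 38, 80, 114, 127, 136, 149, 156, 188]
  ZebIX ATATAC/5: at [225, 244, 254, 261] ⇒ [230, 249, 259, 266]
  GruX GGGG/2: at [122, 123, 197, 198, 239] ⇒ [124, 125, 199, 200, 241]
  BxoVI AAAGTAGA/1: at [4, 15, 54, 88, 105, 177, 211, 231, 275] ⇒ [5, 16, 55, 89, 106, 178, 212, 232, 276]

Pooled cuts: [5, 16, 25, 38, 55, 80, 89, 106, 114, 124, 125, 127, 136, 149, 156, 178, 188, 199, 200, 212, 230, 232, 241, 249, 259, 266, 276]

Fragments:
  [0,5): 5 bp
  [5,16): 11 bp
  [16,25): 9 bp
  [25,38): 13 bp
  [38,55): 17 bp
  [55,80): 25 bp
  [80,89): 9 bp
  [89,106): 17 bp
  [106,114): 8 bp
  [114,124): 10 bp
  [124,125): 1 bp
  [125,127): 2 bp
  [127,136): 9 bp
  [136,149): 13 bp
  [149,156): 7 bp
  [156,178): 22 bp
  [178,188): 10 bp
  [188,199): 11 bp
  [199,200): 1 bp
  [200,212): 12 bp
  [212,230): 18 bp
  [230,232): 2 bp
  [232,241): 9 bp
  [241,249): 8 bp
  [249,259): 10 bp
  [259,266): 7 bp
  [266,276): 10 bp
  [276,288): 12 bp

[1,1,2,2,5,7,7,8,8,9,9,9,9,10,10,10,10,11,11,12,12,13,13,17,17,18,22,25]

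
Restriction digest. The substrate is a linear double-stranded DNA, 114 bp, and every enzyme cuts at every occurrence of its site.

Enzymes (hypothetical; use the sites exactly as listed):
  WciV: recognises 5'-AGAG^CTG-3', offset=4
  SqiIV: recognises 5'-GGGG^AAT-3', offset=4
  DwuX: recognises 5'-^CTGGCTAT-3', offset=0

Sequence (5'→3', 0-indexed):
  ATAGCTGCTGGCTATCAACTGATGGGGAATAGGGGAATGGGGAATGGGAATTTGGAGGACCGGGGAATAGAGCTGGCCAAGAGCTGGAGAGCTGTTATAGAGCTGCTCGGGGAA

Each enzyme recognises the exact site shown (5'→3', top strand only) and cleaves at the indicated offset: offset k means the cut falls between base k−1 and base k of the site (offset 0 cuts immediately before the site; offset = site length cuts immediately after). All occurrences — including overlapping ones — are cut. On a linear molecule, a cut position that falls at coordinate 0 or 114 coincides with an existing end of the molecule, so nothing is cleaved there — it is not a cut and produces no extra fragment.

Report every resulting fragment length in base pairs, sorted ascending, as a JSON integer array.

Per-enzyme occurrences:
  WciV AGAGCTG/4: at [68, 79, 87, 98] ⇒ [72, 83, 91, 102]
  SqiIV GGGGAAT/4: at [23, 31, 38, 61] ⇒ [27, 35, 42, 65]
  DwuX CTGGCTAT/0: at [7] ⇒ [7]

All cut coordinates (distinct, sorted): [7, 27, 35, 42, 65, 72, 83, 91, 102]

Fragment lengths:
  [0,7): 7 bp
  [7,27): 20 bp
  [27,35): 8 bp
  [35,42): 7 bp
  [42,65): 23 bp
  [65,72): 7 bp
  [72,83): 11 bp
  [83,91): 8 bp
  [91,102): 11 bp
  [102,114): 12 bp

[7,7,7,8,8,11,11,12,20,23]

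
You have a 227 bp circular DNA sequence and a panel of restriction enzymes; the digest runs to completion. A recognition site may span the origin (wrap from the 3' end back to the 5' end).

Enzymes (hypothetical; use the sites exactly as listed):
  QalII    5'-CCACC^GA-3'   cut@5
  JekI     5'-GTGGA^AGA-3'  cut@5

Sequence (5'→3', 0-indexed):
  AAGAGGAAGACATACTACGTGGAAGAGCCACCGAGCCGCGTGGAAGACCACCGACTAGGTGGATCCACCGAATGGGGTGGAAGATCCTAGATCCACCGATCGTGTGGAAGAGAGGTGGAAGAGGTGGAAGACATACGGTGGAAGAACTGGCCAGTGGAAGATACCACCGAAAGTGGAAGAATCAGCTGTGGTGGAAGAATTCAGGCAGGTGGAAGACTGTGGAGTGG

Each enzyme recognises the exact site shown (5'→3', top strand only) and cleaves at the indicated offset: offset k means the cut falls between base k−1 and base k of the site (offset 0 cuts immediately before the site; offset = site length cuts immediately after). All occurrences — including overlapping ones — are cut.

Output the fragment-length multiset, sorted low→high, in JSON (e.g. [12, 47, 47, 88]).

Scan for sites:
  QalII CCACCGA/5: at [27, 47, 64, 92, 163] ⇒ [32, 52, 69, 97, 168]
  JekI GTGGAAGA/5: at [18, 39, 76, 103, 114, 123, 137, 153, 172, 190, 208, 223] ⇒ [1, 23, 44, 81, 108, 119, 128, 142, 158, 177, 195, 213]

All cut coordinates (distinct, sorted): [1, 23, 32, 44, 52, 69, 81, 97, 108, 119, 128, 142, 158, 168, 177, 195, 213]

Fragment lengths:
  1→23: 22 bp
  23→32: 9 bp
  32→44: 12 bp
  44→52: 8 bp
  52→69: 17 bp
  69→81: 12 bp
  81→97: 16 bp
  97→108: 11 bp
  108→119: 11 bp
  119→128: 9 bp
  128→142: 14 bp
  142→158: 16 bp
  158→168: 10 bp
  168→177: 9 bp
  177→195: 18 bp
  195→213: 18 bp
  213→1 (wrap): 227-213+1 = 15 bp

[8,9,9,9,10,11,11,12,12,14,15,16,16,17,18,18,22]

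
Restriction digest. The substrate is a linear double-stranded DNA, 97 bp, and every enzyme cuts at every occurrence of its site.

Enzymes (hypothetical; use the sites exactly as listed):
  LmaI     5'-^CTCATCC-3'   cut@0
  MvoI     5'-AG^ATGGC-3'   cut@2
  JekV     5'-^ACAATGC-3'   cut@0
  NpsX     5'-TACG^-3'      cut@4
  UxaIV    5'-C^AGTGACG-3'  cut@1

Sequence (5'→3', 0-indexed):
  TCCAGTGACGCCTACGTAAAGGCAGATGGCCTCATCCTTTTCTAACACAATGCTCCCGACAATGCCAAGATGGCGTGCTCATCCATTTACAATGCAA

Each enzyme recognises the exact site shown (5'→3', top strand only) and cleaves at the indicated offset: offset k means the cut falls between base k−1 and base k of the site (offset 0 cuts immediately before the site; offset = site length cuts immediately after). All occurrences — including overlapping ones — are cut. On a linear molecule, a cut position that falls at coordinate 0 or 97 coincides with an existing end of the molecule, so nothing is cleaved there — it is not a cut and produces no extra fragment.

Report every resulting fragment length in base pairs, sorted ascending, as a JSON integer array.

Scan for sites:
  LmaI (CTCATCC, off=0): starts [30, 77] → cuts [30, 77]
  MvoI (AGATGGC, off=2): starts [23, 67] → cuts [25, 69]
  JekV (ACAATGC, off=0): starts [46, 58, 88] → cuts [46, 58, 88]
  NpsX (TACG, off=4): starts [12] → cuts [16]
  UxaIV (CAGTGACG, off=1): starts [2] → cuts [3]

All cut coordinates (distinct, sorted): [3, 16, 25, 30, 46, 58, 69, 77, 88]

Fragment lengths:
  [0,3): 3 bp
  [3,16): 13 bp
  [16,25): 9 bp
  [25,30): 5 bp
  [30,46): 16 bp
  [46,58): 12 bp
  [58,69): 11 bp
  [69,77): 8 bp
  [77,88): 11 bp
  [88,97): 9 bp

[3,5,8,9,9,11,11,12,13,16]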